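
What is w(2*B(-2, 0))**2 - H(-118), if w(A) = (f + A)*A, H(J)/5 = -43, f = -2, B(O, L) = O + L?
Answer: 791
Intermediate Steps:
B(O, L) = L + O
H(J) = -215 (H(J) = 5*(-43) = -215)
w(A) = A*(-2 + A) (w(A) = (-2 + A)*A = A*(-2 + A))
w(2*B(-2, 0))**2 - H(-118) = ((2*(0 - 2))*(-2 + 2*(0 - 2)))**2 - 1*(-215) = ((2*(-2))*(-2 + 2*(-2)))**2 + 215 = (-4*(-2 - 4))**2 + 215 = (-4*(-6))**2 + 215 = 24**2 + 215 = 576 + 215 = 791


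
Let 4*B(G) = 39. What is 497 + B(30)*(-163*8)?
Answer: -12217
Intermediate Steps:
B(G) = 39/4 (B(G) = (¼)*39 = 39/4)
497 + B(30)*(-163*8) = 497 + 39*(-163*8)/4 = 497 + (39/4)*(-1304) = 497 - 12714 = -12217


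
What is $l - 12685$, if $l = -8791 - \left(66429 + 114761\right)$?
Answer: $-202666$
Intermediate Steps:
$l = -189981$ ($l = -8791 - 181190 = -189981$)
$l - 12685 = -189981 - 12685 = -202666$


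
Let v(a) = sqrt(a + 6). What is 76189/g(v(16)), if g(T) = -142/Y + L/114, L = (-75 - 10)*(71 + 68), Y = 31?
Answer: -269251926/382453 ≈ -704.01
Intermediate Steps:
v(a) = sqrt(6 + a)
L = -11815 (L = -85*139 = -11815)
g(T) = -382453/3534 (g(T) = -142/31 - 11815/114 = -382453/3534)
76189/g(v(16)) = 76189/(-382453/3534) = 76189*(-3534/382453) = -269251926/382453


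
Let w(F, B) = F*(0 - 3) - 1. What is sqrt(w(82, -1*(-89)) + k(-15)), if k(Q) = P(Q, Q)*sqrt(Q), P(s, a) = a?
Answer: sqrt(-247 - 15*I*sqrt(15)) ≈ 1.8358 - 15.823*I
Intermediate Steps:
k(Q) = Q**(3/2) (k(Q) = Q*sqrt(Q) = Q**(3/2))
w(F, B) = -1 - 3*F (w(F, B) = F*(-3) - 1 = -3*F - 1 = -1 - 3*F)
sqrt(w(82, -1*(-89)) + k(-15)) = sqrt((-1 - 3*82) + (-15)**(3/2)) = sqrt((-1 - 246) - 15*I*sqrt(15)) = sqrt(-247 - 15*I*sqrt(15))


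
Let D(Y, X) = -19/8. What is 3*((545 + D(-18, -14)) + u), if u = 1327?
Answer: 44871/8 ≈ 5608.9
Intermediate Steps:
D(Y, X) = -19/8 (D(Y, X) = -19*⅛ = -19/8)
3*((545 + D(-18, -14)) + u) = 3*((545 - 19/8) + 1327) = 3*(4341/8 + 1327) = 3*(14957/8) = 44871/8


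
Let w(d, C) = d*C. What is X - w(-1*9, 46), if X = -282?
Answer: 132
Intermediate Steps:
w(d, C) = C*d
X - w(-1*9, 46) = -282 - 46*(-1*9) = -282 - 46*(-9) = -282 - 1*(-414) = -282 + 414 = 132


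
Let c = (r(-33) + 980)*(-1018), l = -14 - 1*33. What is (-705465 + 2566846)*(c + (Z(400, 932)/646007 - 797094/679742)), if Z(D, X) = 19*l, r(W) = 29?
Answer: -419784163320060613398826/219559045097 ≈ -1.9119e+12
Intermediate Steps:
l = -47 (l = -14 - 33 = -47)
Z(D, X) = -893 (Z(D, X) = 19*(-47) = -893)
c = -1027162 (c = (29 + 980)*(-1018) = 1009*(-1018) = -1027162)
(-705465 + 2566846)*(c + (Z(400, 932)/646007 - 797094/679742)) = (-705465 + 2566846)*(-1027162 + (-893/646007 - 797094/679742)) = 1861381*(-1027162 + (-893*1/646007 - 797094*1/679742)) = 1861381*(-1027162 + (-893/646007 - 398547/339871)) = 1861381*(-1027162 - 257767656632/219559045097) = 1861381*(-225522965647581346/219559045097) = -419784163320060613398826/219559045097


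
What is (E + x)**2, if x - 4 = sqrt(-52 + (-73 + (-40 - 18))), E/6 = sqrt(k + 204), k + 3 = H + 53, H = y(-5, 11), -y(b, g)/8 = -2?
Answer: (4 + 18*sqrt(30) + I*sqrt(183))**2 ≈ 10342.0 + 2775.6*I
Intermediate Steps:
y(b, g) = 16 (y(b, g) = -8*(-2) = 16)
H = 16
k = 66 (k = -3 + (16 + 53) = -3 + 69 = 66)
E = 18*sqrt(30) (E = 6*sqrt(66 + 204) = 6*sqrt(270) = 6*(3*sqrt(30)) = 18*sqrt(30) ≈ 98.590)
x = 4 + I*sqrt(183) (x = 4 + sqrt(-52 + (-73 + (-40 - 18))) = 4 + sqrt(-52 + (-73 - 58)) = 4 + sqrt(-52 - 131) = 4 + sqrt(-183) = 4 + I*sqrt(183) ≈ 4.0 + 13.528*I)
(E + x)**2 = (18*sqrt(30) + (4 + I*sqrt(183)))**2 = (4 + 18*sqrt(30) + I*sqrt(183))**2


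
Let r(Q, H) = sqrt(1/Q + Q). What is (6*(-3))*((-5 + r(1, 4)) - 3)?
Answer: 144 - 18*sqrt(2) ≈ 118.54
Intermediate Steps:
r(Q, H) = sqrt(Q + 1/Q)
(6*(-3))*((-5 + r(1, 4)) - 3) = (6*(-3))*((-5 + sqrt(1 + 1/1)) - 3) = -18*((-5 + sqrt(1 + 1)) - 3) = -18*((-5 + sqrt(2)) - 3) = -18*(-8 + sqrt(2)) = 144 - 18*sqrt(2)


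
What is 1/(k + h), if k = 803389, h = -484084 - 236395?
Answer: 1/82910 ≈ 1.2061e-5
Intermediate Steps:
h = -720479
1/(k + h) = 1/(803389 - 720479) = 1/82910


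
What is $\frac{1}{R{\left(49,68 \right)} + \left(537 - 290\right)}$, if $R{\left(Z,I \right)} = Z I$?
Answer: $\frac{1}{3579} \approx 0.00027941$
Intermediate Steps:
$R{\left(Z,I \right)} = I Z$
$\frac{1}{R{\left(49,68 \right)} + \left(537 - 290\right)} = \frac{1}{68 \cdot 49 + \left(537 - 290\right)} = \frac{1}{3332 + 247} = \frac{1}{3579}$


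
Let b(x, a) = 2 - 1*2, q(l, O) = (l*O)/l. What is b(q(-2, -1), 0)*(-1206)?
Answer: 0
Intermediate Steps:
q(l, O) = O (q(l, O) = (O*l)/l = O)
b(x, a) = 0 (b(x, a) = 2 - 2 = 0)
b(q(-2, -1), 0)*(-1206) = 0*(-1206) = 0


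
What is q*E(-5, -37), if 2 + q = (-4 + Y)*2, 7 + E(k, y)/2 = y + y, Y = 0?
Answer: 1620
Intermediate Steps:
E(k, y) = -14 + 4*y (E(k, y) = -14 + 2*(y + y) = -14 + 2*(2*y) = -14 + 4*y)
q = -10 (q = -2 + (-4 + 0)*2 = -2 - 4*2 = -2 - 8 = -10)
q*E(-5, -37) = -10*(-14 + 4*(-37)) = -10*(-14 - 148) = -10*(-162) = 1620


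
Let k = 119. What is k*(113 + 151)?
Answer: 31416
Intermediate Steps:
k*(113 + 151) = 119*(113 + 151) = 119*264 = 31416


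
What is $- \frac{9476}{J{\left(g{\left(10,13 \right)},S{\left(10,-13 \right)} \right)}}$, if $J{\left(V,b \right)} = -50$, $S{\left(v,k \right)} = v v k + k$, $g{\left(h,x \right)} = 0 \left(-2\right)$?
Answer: $\frac{4738}{25} \approx 189.52$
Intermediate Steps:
$g{\left(h,x \right)} = 0$
$S{\left(v,k \right)} = k + k v^{2}$ ($S{\left(v,k \right)} = v^{2} k + k = k v^{2} + k = k + k v^{2}$)
$- \frac{9476}{J{\left(g{\left(10,13 \right)},S{\left(10,-13 \right)} \right)}} = - \frac{9476}{-50} = \left(-9476\right) \left(- \frac{1}{50}\right) = \frac{4738}{25}$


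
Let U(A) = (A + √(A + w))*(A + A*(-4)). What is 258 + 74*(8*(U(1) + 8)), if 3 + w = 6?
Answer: -334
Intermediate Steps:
w = 3 (w = -3 + 6 = 3)
U(A) = -3*A*(A + √(3 + A)) (U(A) = (A + √(A + 3))*(A + A*(-4)) = (A + √(3 + A))*(A - 4*A) = (A + √(3 + A))*(-3*A) = -3*A*(A + √(3 + A)))
258 + 74*(8*(U(1) + 8)) = 258 + 74*(8*(-3*1*(1 + √(3 + 1)) + 8)) = 258 + 74*(8*(-3*1*(1 + √4) + 8)) = 258 + 74*(8*(-3*1*(1 + 2) + 8)) = 258 + 74*(8*(-3*1*3 + 8)) = 258 + 74*(8*(-9 + 8)) = 258 + 74*(8*(-1)) = 258 + 74*(-8) = 258 - 592 = -334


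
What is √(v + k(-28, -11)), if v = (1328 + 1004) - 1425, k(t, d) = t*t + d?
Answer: 4*√105 ≈ 40.988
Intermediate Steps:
k(t, d) = d + t² (k(t, d) = t² + d = d + t²)
v = 907 (v = 2332 - 1425 = 907)
√(v + k(-28, -11)) = √(907 + (-11 + (-28)²)) = √(907 + (-11 + 784)) = √(907 + 773) = √1680 = 4*√105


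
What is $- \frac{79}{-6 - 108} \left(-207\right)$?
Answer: $- \frac{5451}{38} \approx -143.45$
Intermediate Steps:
$- \frac{79}{-6 - 108} \left(-207\right) = - \frac{79}{-114} \left(-207\right) = \left(-79\right) \left(- \frac{1}{114}\right) \left(-207\right) = \frac{79}{114} \left(-207\right) = - \frac{5451}{38}$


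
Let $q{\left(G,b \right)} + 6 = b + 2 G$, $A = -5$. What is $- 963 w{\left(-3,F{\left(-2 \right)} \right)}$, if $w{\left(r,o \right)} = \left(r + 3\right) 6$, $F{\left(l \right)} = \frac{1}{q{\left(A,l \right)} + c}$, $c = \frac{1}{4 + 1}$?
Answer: $0$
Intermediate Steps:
$q{\left(G,b \right)} = -6 + b + 2 G$ ($q{\left(G,b \right)} = -6 + \left(b + 2 G\right) = -6 + b + 2 G$)
$c = \frac{1}{5} \approx 0.2$
$F{\left(l \right)} = \frac{1}{- \frac{79}{5} + l}$ ($F{\left(l \right)} = \frac{1}{\left(-6 + l + 2 \left(-5\right)\right) + \frac{1}{5}} = \frac{1}{\left(-6 + l - 10\right) + \frac{1}{5}} = \frac{1}{\left(-16 + l\right) + \frac{1}{5}} = \frac{1}{- \frac{79}{5} + l}$)
$w{\left(r,o \right)} = 18 + 6 r$ ($w{\left(r,o \right)} = \left(3 + r\right) 6 = 18 + 6 r$)
$- 963 w{\left(-3,F{\left(-2 \right)} \right)} = - 963 \left(18 + 6 \left(-3\right)\right) = - 963 \left(18 - 18\right) = \left(-963\right) 0 = 0$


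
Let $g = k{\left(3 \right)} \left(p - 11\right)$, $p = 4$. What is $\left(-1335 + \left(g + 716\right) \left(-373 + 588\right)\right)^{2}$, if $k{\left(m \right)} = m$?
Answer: $21930648100$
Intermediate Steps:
$g = -21$ ($g = 3 \left(4 - 11\right) = 3 \left(-7\right) = -21$)
$\left(-1335 + \left(g + 716\right) \left(-373 + 588\right)\right)^{2} = \left(-1335 + \left(-21 + 716\right) \left(-373 + 588\right)\right)^{2} = \left(-1335 + 695 \cdot 215\right)^{2} = \left(-1335 + 149425\right)^{2} = 148090^{2} = 21930648100$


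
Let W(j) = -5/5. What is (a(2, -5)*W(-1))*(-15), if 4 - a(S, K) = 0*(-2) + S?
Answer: 30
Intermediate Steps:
a(S, K) = 4 - S (a(S, K) = 4 - (0*(-2) + S) = 4 - (0 + S) = 4 - S)
W(j) = -1 (W(j) = -5*⅕ = -1)
(a(2, -5)*W(-1))*(-15) = ((4 - 1*2)*(-1))*(-15) = ((4 - 2)*(-1))*(-15) = (2*(-1))*(-15) = -2*(-15) = 30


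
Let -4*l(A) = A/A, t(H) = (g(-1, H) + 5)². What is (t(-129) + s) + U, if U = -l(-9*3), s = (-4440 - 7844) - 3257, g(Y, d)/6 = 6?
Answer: -55439/4 ≈ -13860.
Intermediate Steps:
g(Y, d) = 36 (g(Y, d) = 6*6 = 36)
t(H) = 1681 (t(H) = (36 + 5)² = 41² = 1681)
s = -15541 (s = -12284 - 3257 = -15541)
l(A) = -¼ (l(A) = -A/(4*A) = -¼*1 = -¼)
U = ¼ (U = -1*(-¼) = ¼ ≈ 0.25000)
(t(-129) + s) + U = (1681 - 15541) + ¼ = -13860 + ¼ = -55439/4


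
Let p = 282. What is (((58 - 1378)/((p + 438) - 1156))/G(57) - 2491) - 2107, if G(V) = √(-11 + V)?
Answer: -4598 + 165*√46/2507 ≈ -4597.6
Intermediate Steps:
(((58 - 1378)/((p + 438) - 1156))/G(57) - 2491) - 2107 = (((58 - 1378)/((282 + 438) - 1156))/(√(-11 + 57)) - 2491) - 2107 = ((-1320/(720 - 1156))/(√46) - 2491) - 2107 = ((-1320/(-436))*(√46/46) - 2491) - 2107 = ((-1320*(-1/436))*(√46/46) - 2491) - 2107 = (330*(√46/46)/109 - 2491) - 2107 = (165*√46/2507 - 2491) - 2107 = (-2491 + 165*√46/2507) - 2107 = -4598 + 165*√46/2507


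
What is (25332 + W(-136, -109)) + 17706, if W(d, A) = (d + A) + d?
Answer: 42657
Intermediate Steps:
W(d, A) = A + 2*d (W(d, A) = (A + d) + d = A + 2*d)
(25332 + W(-136, -109)) + 17706 = (25332 + (-109 + 2*(-136))) + 17706 = (25332 + (-109 - 272)) + 17706 = (25332 - 381) + 17706 = 24951 + 17706 = 42657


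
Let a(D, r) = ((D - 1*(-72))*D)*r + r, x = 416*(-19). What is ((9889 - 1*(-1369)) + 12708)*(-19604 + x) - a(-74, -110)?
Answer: -659240338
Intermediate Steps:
x = -7904
a(D, r) = r + D*r*(72 + D) (a(D, r) = ((D + 72)*D)*r + r = ((72 + D)*D)*r + r = (D*(72 + D))*r + r = D*r*(72 + D) + r = r + D*r*(72 + D))
((9889 - 1*(-1369)) + 12708)*(-19604 + x) - a(-74, -110) = ((9889 - 1*(-1369)) + 12708)*(-19604 - 7904) - (-110)*(1 + (-74)**2 + 72*(-74)) = ((9889 + 1369) + 12708)*(-27508) - (-110)*(1 + 5476 - 5328) = (11258 + 12708)*(-27508) - (-110)*149 = 23966*(-27508) - 1*(-16390) = -659256728 + 16390 = -659240338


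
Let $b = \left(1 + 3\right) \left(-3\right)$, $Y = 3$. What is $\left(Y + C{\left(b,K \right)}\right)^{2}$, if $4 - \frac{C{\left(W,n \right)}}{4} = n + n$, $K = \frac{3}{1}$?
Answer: $25$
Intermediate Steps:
$b = -12$ ($b = 4 \left(-3\right) = -12$)
$K = 3$ ($K = 3 \cdot 1 = 3$)
$C{\left(W,n \right)} = 16 - 8 n$ ($C{\left(W,n \right)} = 16 - 4 \left(n + n\right) = 16 - 4 \cdot 2 n = 16 - 8 n$)
$\left(Y + C{\left(b,K \right)}\right)^{2} = \left(3 + \left(16 - 24\right)\right)^{2} = \left(3 - 8\right)^{2} = \left(-5\right)^{2} = 25$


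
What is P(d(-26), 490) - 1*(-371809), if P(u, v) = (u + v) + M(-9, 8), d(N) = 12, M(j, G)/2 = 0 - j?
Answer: 372329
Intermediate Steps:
M(j, G) = -2*j (M(j, G) = 2*(0 - j) = 2*(-j) = -2*j)
P(u, v) = 18 + u + v (P(u, v) = (u + v) - 2*(-9) = (u + v) + 18 = 18 + u + v)
P(d(-26), 490) - 1*(-371809) = (18 + 12 + 490) - 1*(-371809) = 520 + 371809 = 372329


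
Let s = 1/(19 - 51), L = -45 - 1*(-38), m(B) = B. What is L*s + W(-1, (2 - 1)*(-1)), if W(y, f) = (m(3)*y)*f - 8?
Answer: -153/32 ≈ -4.7813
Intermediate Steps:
W(y, f) = -8 + 3*f*y (W(y, f) = (3*y)*f - 8 = 3*f*y - 8 = -8 + 3*f*y)
L = -7 (L = -45 + 38 = -7)
s = -1/32 (s = 1/(-32) = -1/32 ≈ -0.031250)
L*s + W(-1, (2 - 1)*(-1)) = -7*(-1/32) + (-8 + 3*((2 - 1)*(-1))*(-1)) = 7/32 + (-8 + 3*(1*(-1))*(-1)) = 7/32 + (-8 + 3*(-1)*(-1)) = 7/32 + (-8 + 3) = 7/32 - 5 = -153/32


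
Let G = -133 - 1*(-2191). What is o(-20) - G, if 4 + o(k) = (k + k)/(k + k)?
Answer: -2061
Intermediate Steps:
G = 2058 (G = -133 + 2191 = 2058)
o(k) = -3 (o(k) = -4 + (k + k)/(k + k) = -4 + (2*k)/((2*k)) = -4 + (2*k)*(1/(2*k)) = -4 + 1 = -3)
o(-20) - G = -3 - 1*2058 = -3 - 2058 = -2061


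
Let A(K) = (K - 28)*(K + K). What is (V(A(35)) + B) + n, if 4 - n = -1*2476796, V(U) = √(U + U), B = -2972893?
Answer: -496093 + 14*√5 ≈ -4.9606e+5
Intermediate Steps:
A(K) = 2*K*(-28 + K) (A(K) = (-28 + K)*(2*K) = 2*K*(-28 + K))
V(U) = √2*√U (V(U) = √(2*U) = √2*√U)
n = 2476800 (n = 4 - (-1)*2476796 = 4 - 1*(-2476796) = 4 + 2476796 = 2476800)
(V(A(35)) + B) + n = (√2*√(2*35*(-28 + 35)) - 2972893) + 2476800 = (√2*√(2*35*7) - 2972893) + 2476800 = (√2*√490 - 2972893) + 2476800 = (√2*(7*√10) - 2972893) + 2476800 = (14*√5 - 2972893) + 2476800 = (-2972893 + 14*√5) + 2476800 = -496093 + 14*√5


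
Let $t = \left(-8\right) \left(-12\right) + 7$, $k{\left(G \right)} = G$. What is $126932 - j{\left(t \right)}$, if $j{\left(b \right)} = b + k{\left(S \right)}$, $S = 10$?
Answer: $126819$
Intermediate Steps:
$t = 103$ ($t = 96 + 7 = 103$)
$j{\left(b \right)} = 10 + b$ ($j{\left(b \right)} = b + 10 = 10 + b$)
$126932 - j{\left(t \right)} = 126932 - \left(10 + 103\right) = 126932 - 113 = 126819$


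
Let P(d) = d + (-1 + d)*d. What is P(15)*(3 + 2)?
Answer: 1125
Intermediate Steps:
P(d) = d + d*(-1 + d)
P(15)*(3 + 2) = 15²*(3 + 2) = 225*5 = 1125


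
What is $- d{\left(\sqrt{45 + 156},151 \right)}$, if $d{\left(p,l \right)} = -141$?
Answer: $141$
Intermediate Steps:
$- d{\left(\sqrt{45 + 156},151 \right)} = \left(-1\right) \left(-141\right) = 141$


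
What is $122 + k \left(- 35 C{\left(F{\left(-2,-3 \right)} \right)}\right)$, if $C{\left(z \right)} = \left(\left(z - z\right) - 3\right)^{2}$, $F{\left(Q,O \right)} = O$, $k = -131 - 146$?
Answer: $87377$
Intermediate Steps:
$k = -277$ ($k = -131 - 146 = -277$)
$C{\left(z \right)} = 9$ ($C{\left(z \right)} = \left(0 - 3\right)^{2} = \left(-3\right)^{2} = 9$)
$122 + k \left(- 35 C{\left(F{\left(-2,-3 \right)} \right)}\right) = 122 - 277 \left(\left(-35\right) 9\right) = 122 - -87255 = 122 + 87255 = 87377$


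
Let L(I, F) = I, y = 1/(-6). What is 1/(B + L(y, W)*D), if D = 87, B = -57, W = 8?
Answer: -2/143 ≈ -0.013986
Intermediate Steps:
y = -1/6 ≈ -0.16667
1/(B + L(y, W)*D) = 1/(-57 - 1/6*87) = 1/(-57 - 29/2) = 1/(-143/2) = -2/143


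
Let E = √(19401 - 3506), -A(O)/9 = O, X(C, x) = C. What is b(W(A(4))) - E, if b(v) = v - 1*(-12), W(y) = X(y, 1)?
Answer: -24 - 17*√55 ≈ -150.08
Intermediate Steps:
A(O) = -9*O
W(y) = y
b(v) = 12 + v (b(v) = v + 12 = 12 + v)
E = 17*√55 (E = √15895 = 17*√55 ≈ 126.08)
b(W(A(4))) - E = (12 - 9*4) - 17*√55 = (12 - 36) - 17*√55 = -24 - 17*√55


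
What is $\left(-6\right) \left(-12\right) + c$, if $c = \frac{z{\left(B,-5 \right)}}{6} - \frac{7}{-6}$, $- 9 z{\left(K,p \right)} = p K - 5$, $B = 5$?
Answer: $\frac{1327}{18} \approx 73.722$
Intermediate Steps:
$z{\left(K,p \right)} = \frac{5}{9} - \frac{K p}{9}$ ($z{\left(K,p \right)} = - \frac{p K - 5}{9} = - \frac{K p - 5}{9} = - \frac{-5 + K p}{9} = \frac{5}{9} - \frac{K p}{9}$)
$c = \frac{31}{18}$ ($c = \frac{\frac{5}{9} - \frac{5}{9} \left(-5\right)}{6} - \frac{7}{-6} = \left(\frac{5}{9} + \frac{25}{9}\right) \frac{1}{6} - - \frac{7}{6} = \frac{10}{3} \cdot \frac{1}{6} + \frac{7}{6} = \frac{5}{9} + \frac{7}{6} = \frac{31}{18} \approx 1.7222$)
$\left(-6\right) \left(-12\right) + c = \left(-6\right) \left(-12\right) + \frac{31}{18} = 72 + \frac{31}{18} = \frac{1327}{18}$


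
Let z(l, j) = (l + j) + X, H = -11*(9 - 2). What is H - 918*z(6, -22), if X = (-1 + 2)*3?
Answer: 11857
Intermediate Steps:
X = 3 (X = 1*3 = 3)
H = -77 (H = -11*7 = -77)
z(l, j) = 3 + j + l (z(l, j) = (l + j) + 3 = (j + l) + 3 = 3 + j + l)
H - 918*z(6, -22) = -77 - 918*(3 - 22 + 6) = -77 - 918*(-13) = -77 + 11934 = 11857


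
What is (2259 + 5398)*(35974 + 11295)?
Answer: 361938733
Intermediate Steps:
(2259 + 5398)*(35974 + 11295) = 7657*47269 = 361938733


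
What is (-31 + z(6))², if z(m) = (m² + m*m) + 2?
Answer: 1849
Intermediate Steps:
z(m) = 2 + 2*m² (z(m) = (m² + m²) + 2 = 2*m² + 2 = 2 + 2*m²)
(-31 + z(6))² = (-31 + (2 + 2*6²))² = (-31 + (2 + 2*36))² = (-31 + (2 + 72))² = (-31 + 74)² = 43² = 1849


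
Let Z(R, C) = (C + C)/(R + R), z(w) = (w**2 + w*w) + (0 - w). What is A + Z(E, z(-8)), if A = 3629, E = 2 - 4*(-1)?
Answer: 10955/3 ≈ 3651.7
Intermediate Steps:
z(w) = -w + 2*w**2 (z(w) = (w**2 + w**2) - w = 2*w**2 - w = -w + 2*w**2)
E = 6 (E = 2 + 4 = 6)
Z(R, C) = C/R (Z(R, C) = (2*C)/((2*R)) = (2*C)*(1/(2*R)) = C/R)
A + Z(E, z(-8)) = 3629 - 8*(-1 + 2*(-8))/6 = 3629 - 8*(-1 - 16)*(1/6) = 3629 - 8*(-17)*(1/6) = 3629 + 136*(1/6) = 3629 + 68/3 = 10955/3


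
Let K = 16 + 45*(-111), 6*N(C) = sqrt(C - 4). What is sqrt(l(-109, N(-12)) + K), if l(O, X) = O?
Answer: 4*I*sqrt(318) ≈ 71.33*I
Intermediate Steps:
N(C) = sqrt(-4 + C)/6 (N(C) = sqrt(C - 4)/6 = sqrt(-4 + C)/6)
K = -4979 (K = 16 - 4995 = -4979)
sqrt(l(-109, N(-12)) + K) = sqrt(-109 - 4979) = sqrt(-5088) = 4*I*sqrt(318)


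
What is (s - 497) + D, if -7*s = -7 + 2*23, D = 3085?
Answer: 18077/7 ≈ 2582.4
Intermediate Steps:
s = -39/7 (s = -(-7 + 2*23)/7 = -(-7 + 46)/7 = -1/7*39 = -39/7 ≈ -5.5714)
(s - 497) + D = (-39/7 - 497) + 3085 = -3518/7 + 3085 = 18077/7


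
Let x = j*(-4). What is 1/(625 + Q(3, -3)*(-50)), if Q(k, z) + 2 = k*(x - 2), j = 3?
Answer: 1/2825 ≈ 0.00035398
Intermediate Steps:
x = -12 (x = 3*(-4) = -12)
Q(k, z) = -2 - 14*k (Q(k, z) = -2 + k*(-12 - 2) = -2 + k*(-14) = -2 - 14*k)
1/(625 + Q(3, -3)*(-50)) = 1/(625 + (-2 - 14*3)*(-50)) = 1/(625 + (-2 - 42)*(-50)) = 1/(625 - 44*(-50)) = 1/(625 + 2200) = 1/2825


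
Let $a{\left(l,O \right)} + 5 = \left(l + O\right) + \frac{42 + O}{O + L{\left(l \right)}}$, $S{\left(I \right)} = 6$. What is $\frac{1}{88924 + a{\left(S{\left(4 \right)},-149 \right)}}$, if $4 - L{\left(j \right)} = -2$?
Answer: $\frac{143}{12695075} \approx 1.1264 \cdot 10^{-5}$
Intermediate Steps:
$L{\left(j \right)} = 6$ ($L{\left(j \right)} = 4 - -2 = 4 + 2 = 6$)
$a{\left(l,O \right)} = -5 + O + l + \frac{42 + O}{6 + O}$ ($a{\left(l,O \right)} = -5 + \left(\left(l + O\right) + \frac{42 + O}{O + 6}\right) = -5 + \left(\left(O + l\right) + \frac{42 + O}{6 + O}\right) = -5 + \left(O + l + \frac{42 + O}{6 + O}\right) = -5 + O + l + \frac{42 + O}{6 + O}$)
$\frac{1}{88924 + a{\left(S{\left(4 \right)},-149 \right)}} = \frac{1}{88924 + \frac{12 + \left(-149\right)^{2} + 2 \left(-149\right) + 6 \cdot 6 - 894}{6 - 149}} = \frac{1}{88924 + \frac{12 + 22201 - 298 + 36 - 894}{-143}} = \frac{1}{88924 - \frac{21057}{143}} = \frac{1}{\frac{12695075}{143}} = \frac{143}{12695075}$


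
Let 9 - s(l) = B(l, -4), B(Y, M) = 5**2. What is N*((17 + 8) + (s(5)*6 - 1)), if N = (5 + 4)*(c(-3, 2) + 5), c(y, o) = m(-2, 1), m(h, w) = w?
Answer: -3888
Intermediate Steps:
B(Y, M) = 25
s(l) = -16 (s(l) = 9 - 1*25 = 9 - 25 = -16)
c(y, o) = 1
N = 54 (N = (5 + 4)*(1 + 5) = 9*6 = 54)
N*((17 + 8) + (s(5)*6 - 1)) = 54*((17 + 8) + (-16*6 - 1)) = 54*(25 + (-96 - 1)) = 54*(25 - 97) = 54*(-72) = -3888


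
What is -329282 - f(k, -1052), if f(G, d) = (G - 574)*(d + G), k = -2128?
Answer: -8921642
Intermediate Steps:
f(G, d) = (-574 + G)*(G + d)
-329282 - f(k, -1052) = -329282 - ((-2128)² - 574*(-2128) - 574*(-1052) - 2128*(-1052)) = -329282 - (4528384 + 1221472 + 603848 + 2238656) = -329282 - 1*8592360 = -329282 - 8592360 = -8921642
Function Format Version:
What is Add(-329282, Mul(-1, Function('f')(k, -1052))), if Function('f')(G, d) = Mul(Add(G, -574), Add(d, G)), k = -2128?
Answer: -8921642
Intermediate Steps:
Function('f')(G, d) = Mul(Add(-574, G), Add(G, d))
Add(-329282, Mul(-1, Function('f')(k, -1052))) = Add(-329282, Mul(-1, Add(Pow(-2128, 2), Mul(-574, -2128), Mul(-574, -1052), Mul(-2128, -1052)))) = Add(-329282, Mul(-1, Add(4528384, 1221472, 603848, 2238656))) = Add(-329282, Mul(-1, 8592360)) = Add(-329282, -8592360) = -8921642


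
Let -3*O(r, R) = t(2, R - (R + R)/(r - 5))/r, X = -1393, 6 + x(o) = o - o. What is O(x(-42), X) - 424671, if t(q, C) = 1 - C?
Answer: -14011123/33 ≈ -4.2458e+5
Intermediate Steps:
x(o) = -6 (x(o) = -6 + (o - o) = -6 + 0 = -6)
O(r, R) = -(1 - R + 2*R/(-5 + r))/(3*r) (O(r, R) = -(1 - (R - (R + R)/(r - 5)))/(3*r) = -(1 - (R - 2*R/(-5 + r)))/(3*r) = -(1 + (-R + 2*R/(-5 + r)))/(3*r) = -(1 - R + 2*R/(-5 + r))/(3*r))
O(x(-42), X) - 424671 = (⅓)*(5 - 1*(-6) - 1393*(-7 - 6))/(-6*(-5 - 6)) - 424671 = (⅓)*(-⅙)*(5 + 6 - 1393*(-13))/(-11) - 424671 = (⅓)*(-⅙)*(-1/11)*(5 + 6 + 18109) - 424671 = (⅓)*(-⅙)*(-1/11)*18120 - 424671 = 3020/33 - 424671 = -14011123/33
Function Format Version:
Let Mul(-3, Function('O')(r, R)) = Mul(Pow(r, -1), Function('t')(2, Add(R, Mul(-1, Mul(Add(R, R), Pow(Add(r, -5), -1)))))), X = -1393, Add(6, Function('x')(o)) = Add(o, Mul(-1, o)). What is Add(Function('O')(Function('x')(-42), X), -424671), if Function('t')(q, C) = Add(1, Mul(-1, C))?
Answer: Rational(-14011123, 33) ≈ -4.2458e+5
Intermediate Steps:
Function('x')(o) = -6 (Function('x')(o) = Add(-6, Add(o, Mul(-1, o))) = Add(-6, 0) = -6)
Function('O')(r, R) = Mul(Rational(-1, 3), Pow(r, -1), Add(1, Mul(-1, R), Mul(2, R, Pow(Add(-5, r), -1)))) (Function('O')(r, R) = Mul(Rational(-1, 3), Mul(Pow(r, -1), Add(1, Mul(-1, Add(R, Mul(-1, Mul(Add(R, R), Pow(Add(r, -5), -1)))))))) = Mul(Rational(-1, 3), Mul(Pow(r, -1), Add(1, Mul(-1, Add(R, Mul(-1, Mul(Mul(2, R), Pow(Add(-5, r), -1)))))))) = Mul(Rational(-1, 3), Mul(Pow(r, -1), Add(1, Mul(-1, Add(R, Mul(-1, Mul(2, R, Pow(Add(-5, r), -1)))))))) = Mul(Rational(-1, 3), Mul(Pow(r, -1), Add(1, Mul(-1, Add(R, Mul(-2, R, Pow(Add(-5, r), -1))))))) = Mul(Rational(-1, 3), Mul(Pow(r, -1), Add(1, Add(Mul(-1, R), Mul(2, R, Pow(Add(-5, r), -1)))))) = Mul(Rational(-1, 3), Mul(Pow(r, -1), Add(1, Mul(-1, R), Mul(2, R, Pow(Add(-5, r), -1))))) = Mul(Rational(-1, 3), Pow(r, -1), Add(1, Mul(-1, R), Mul(2, R, Pow(Add(-5, r), -1)))))
Add(Function('O')(Function('x')(-42), X), -424671) = Add(Mul(Rational(1, 3), Pow(-6, -1), Pow(Add(-5, -6), -1), Add(5, Mul(-1, -6), Mul(-1393, Add(-7, -6)))), -424671) = Add(Mul(Rational(1, 3), Rational(-1, 6), Pow(-11, -1), Add(5, 6, Mul(-1393, -13))), -424671) = Add(Mul(Rational(1, 3), Rational(-1, 6), Rational(-1, 11), Add(5, 6, 18109)), -424671) = Add(Mul(Rational(1, 3), Rational(-1, 6), Rational(-1, 11), 18120), -424671) = Add(Rational(3020, 33), -424671) = Rational(-14011123, 33)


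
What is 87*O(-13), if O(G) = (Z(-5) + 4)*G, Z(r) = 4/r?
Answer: -18096/5 ≈ -3619.2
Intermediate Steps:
O(G) = 16*G/5 (O(G) = (4/(-5) + 4)*G = (4*(-⅕) + 4)*G = (-⅘ + 4)*G = 16*G/5)
87*O(-13) = 87*((16/5)*(-13)) = 87*(-208/5) = -18096/5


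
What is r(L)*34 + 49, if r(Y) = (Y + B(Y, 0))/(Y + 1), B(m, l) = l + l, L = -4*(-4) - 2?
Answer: 1211/15 ≈ 80.733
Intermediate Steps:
L = 14 (L = 16 - 2 = 14)
B(m, l) = 2*l
r(Y) = Y/(1 + Y) (r(Y) = (Y + 2*0)/(Y + 1) = (Y + 0)/(1 + Y) = Y/(1 + Y))
r(L)*34 + 49 = (14/(1 + 14))*34 + 49 = (14/15)*34 + 49 = 476/15 + 49 = 1211/15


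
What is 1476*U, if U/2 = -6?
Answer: -17712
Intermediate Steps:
U = -12 (U = 2*(-6) = -12)
1476*U = 1476*(-12) = -17712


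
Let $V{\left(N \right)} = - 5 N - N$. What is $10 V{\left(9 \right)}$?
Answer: $-540$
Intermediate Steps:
$V{\left(N \right)} = - 6 N$
$10 V{\left(9 \right)} = 10 \left(\left(-6\right) 9\right) = 10 \left(-54\right) = -540$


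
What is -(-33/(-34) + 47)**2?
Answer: -2660161/1156 ≈ -2301.2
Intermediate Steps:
-(-33/(-34) + 47)**2 = -(-33*(-1/34) + 47)**2 = -(33/34 + 47)**2 = -(1631/34)**2 = -1*2660161/1156 = -2660161/1156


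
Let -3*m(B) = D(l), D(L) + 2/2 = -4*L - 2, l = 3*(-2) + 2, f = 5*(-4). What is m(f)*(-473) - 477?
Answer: 4718/3 ≈ 1572.7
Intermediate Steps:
f = -20
l = -4 (l = -6 + 2 = -4)
D(L) = -3 - 4*L (D(L) = -1 + (-4*L - 2) = -1 + (-2 - 4*L) = -3 - 4*L)
m(B) = -13/3 (m(B) = -(-3 - 4*(-4))/3 = -(-3 + 16)/3 = -1/3*13 = -13/3)
m(f)*(-473) - 477 = -13/3*(-473) - 477 = 6149/3 - 477 = 4718/3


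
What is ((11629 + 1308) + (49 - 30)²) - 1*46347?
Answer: -33049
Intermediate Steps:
((11629 + 1308) + (49 - 30)²) - 1*46347 = (12937 + 19²) - 46347 = (12937 + 361) - 46347 = 13298 - 46347 = -33049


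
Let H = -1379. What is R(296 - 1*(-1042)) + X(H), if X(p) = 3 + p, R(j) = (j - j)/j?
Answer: -1376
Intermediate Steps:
R(j) = 0 (R(j) = 0/j = 0)
R(296 - 1*(-1042)) + X(H) = 0 + (3 - 1379) = 0 - 1376 = -1376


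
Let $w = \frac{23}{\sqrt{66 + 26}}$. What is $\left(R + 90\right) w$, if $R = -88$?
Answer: $\sqrt{23} \approx 4.7958$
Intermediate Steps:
$w = \frac{\sqrt{23}}{2}$ ($w = \frac{23}{\sqrt{92}} = \frac{23}{2 \sqrt{23}} = 23 \frac{\sqrt{23}}{46} = \frac{\sqrt{23}}{2} \approx 2.3979$)
$\left(R + 90\right) w = \left(-88 + 90\right) \frac{\sqrt{23}}{2} = 2 \frac{\sqrt{23}}{2} = \sqrt{23}$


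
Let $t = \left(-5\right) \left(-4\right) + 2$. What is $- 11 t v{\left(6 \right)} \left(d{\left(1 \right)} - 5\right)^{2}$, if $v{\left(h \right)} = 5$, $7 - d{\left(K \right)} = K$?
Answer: $-1210$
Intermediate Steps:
$d{\left(K \right)} = 7 - K$
$t = 22$ ($t = 20 + 2 = 22$)
$- 11 t v{\left(6 \right)} \left(d{\left(1 \right)} - 5\right)^{2} = \left(-11\right) 22 \cdot 5 \left(\left(7 - 1\right) - 5\right)^{2} = \left(-242\right) 5 \left(\left(7 - 1\right) - 5\right)^{2} = - 1210 \left(6 - 5\right)^{2} = - 1210 \cdot 1^{2} = \left(-1210\right) 1 = -1210$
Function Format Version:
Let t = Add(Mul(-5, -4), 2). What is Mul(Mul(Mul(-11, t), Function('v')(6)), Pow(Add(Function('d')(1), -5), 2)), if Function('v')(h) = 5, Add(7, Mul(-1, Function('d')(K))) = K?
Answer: -1210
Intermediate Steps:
Function('d')(K) = Add(7, Mul(-1, K))
t = 22 (t = Add(20, 2) = 22)
Mul(Mul(Mul(-11, t), Function('v')(6)), Pow(Add(Function('d')(1), -5), 2)) = Mul(Mul(Mul(-11, 22), 5), Pow(Add(Add(7, Mul(-1, 1)), -5), 2)) = Mul(Mul(-242, 5), Pow(Add(Add(7, -1), -5), 2)) = Mul(-1210, Pow(Add(6, -5), 2)) = Mul(-1210, Pow(1, 2)) = Mul(-1210, 1) = -1210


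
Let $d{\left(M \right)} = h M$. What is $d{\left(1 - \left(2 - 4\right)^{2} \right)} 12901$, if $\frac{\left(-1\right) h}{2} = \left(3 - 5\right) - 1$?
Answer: $-232218$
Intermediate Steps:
$h = 6$ ($h = - 2 \left(\left(3 - 5\right) - 1\right) = - 2 \left(-2 + \left(-2 + 1\right)\right) = - 2 \left(-2 - 1\right) = \left(-2\right) \left(-3\right) = 6$)
$d{\left(M \right)} = 6 M$
$d{\left(1 - \left(2 - 4\right)^{2} \right)} 12901 = 6 \left(1 - \left(2 - 4\right)^{2}\right) 12901 = 6 \left(1 - \left(-2\right)^{2}\right) 12901 = 6 \left(1 - 4\right) 12901 = 6 \left(-3\right) 12901 = \left(-18\right) 12901 = -232218$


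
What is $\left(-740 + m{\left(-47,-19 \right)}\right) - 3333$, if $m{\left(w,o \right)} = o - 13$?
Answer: $-4105$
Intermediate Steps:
$m{\left(w,o \right)} = -13 + o$
$\left(-740 + m{\left(-47,-19 \right)}\right) - 3333 = \left(-740 - 32\right) - 3333 = -772 - 3333 = -4105$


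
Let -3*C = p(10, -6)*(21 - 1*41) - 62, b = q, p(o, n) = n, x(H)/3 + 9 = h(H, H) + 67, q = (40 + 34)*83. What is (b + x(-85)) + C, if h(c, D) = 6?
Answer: 18944/3 ≈ 6314.7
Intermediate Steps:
q = 6142 (q = 74*83 = 6142)
x(H) = 192 (x(H) = -27 + 3*(6 + 67) = -27 + 3*73 = -27 + 219 = 192)
b = 6142
C = -58/3 (C = -(-6*(21 - 1*41) - 62)/3 = -(-6*(21 - 41) - 62)/3 = -(-6*(-20) - 62)/3 = -(120 - 62)/3 = -⅓*58 = -58/3 ≈ -19.333)
(b + x(-85)) + C = (6142 + 192) - 58/3 = 6334 - 58/3 = 18944/3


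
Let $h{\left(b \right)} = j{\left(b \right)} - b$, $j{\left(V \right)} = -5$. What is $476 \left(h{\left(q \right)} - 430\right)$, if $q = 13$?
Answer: $-213248$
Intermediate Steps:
$h{\left(b \right)} = -5 - b$
$476 \left(h{\left(q \right)} - 430\right) = 476 \left(\left(-5 - 13\right) - 430\right) = 476 \left(-18 - 430\right) = 476 \left(-448\right) = -213248$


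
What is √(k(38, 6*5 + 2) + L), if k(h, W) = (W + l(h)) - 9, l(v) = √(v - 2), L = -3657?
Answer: 2*I*√907 ≈ 60.233*I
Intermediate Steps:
l(v) = √(-2 + v)
k(h, W) = -9 + W + √(-2 + h) (k(h, W) = (W + √(-2 + h)) - 9 = -9 + W + √(-2 + h))
√(k(38, 6*5 + 2) + L) = √((-9 + (6*5 + 2) + √(-2 + 38)) - 3657) = √((-9 + (30 + 2) + √36) - 3657) = √((-9 + 32 + 6) - 3657) = √(29 - 3657) = √(-3628) = 2*I*√907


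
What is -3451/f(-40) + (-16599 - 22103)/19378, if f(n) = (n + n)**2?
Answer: -157283139/62009600 ≈ -2.5364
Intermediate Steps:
f(n) = 4*n**2 (f(n) = (2*n)**2 = 4*n**2)
-3451/f(-40) + (-16599 - 22103)/19378 = -3451/(4*(-40)**2) + (-16599 - 22103)/19378 = -3451/(4*1600) - 38702*1/19378 = -3451/6400 - 19351/9689 = -157283139/62009600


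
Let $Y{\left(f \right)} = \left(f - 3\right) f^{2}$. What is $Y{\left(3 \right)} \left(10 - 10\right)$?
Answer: $0$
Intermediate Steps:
$Y{\left(f \right)} = f^{2} \left(-3 + f\right)$ ($Y{\left(f \right)} = \left(-3 + f\right) f^{2} = f^{2} \left(-3 + f\right)$)
$Y{\left(3 \right)} \left(10 - 10\right) = 3^{2} \left(-3 + 3\right) \left(10 - 10\right) = 9 \cdot 0 \cdot 0 = 0 \cdot 0 = 0$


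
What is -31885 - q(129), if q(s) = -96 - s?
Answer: -31660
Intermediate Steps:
-31885 - q(129) = -31885 - (-96 - 1*129) = -31885 - (-96 - 129) = -31885 - 1*(-225) = -31885 + 225 = -31660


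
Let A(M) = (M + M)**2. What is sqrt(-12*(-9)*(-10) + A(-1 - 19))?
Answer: 2*sqrt(130) ≈ 22.803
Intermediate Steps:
A(M) = 4*M**2 (A(M) = (2*M)**2 = 4*M**2)
sqrt(-12*(-9)*(-10) + A(-1 - 19)) = sqrt(-12*(-9)*(-10) + 4*(-1 - 19)**2) = sqrt(108*(-10) + 4*(-20)**2) = sqrt(-1080 + 4*400) = sqrt(-1080 + 1600) = sqrt(520) = 2*sqrt(130)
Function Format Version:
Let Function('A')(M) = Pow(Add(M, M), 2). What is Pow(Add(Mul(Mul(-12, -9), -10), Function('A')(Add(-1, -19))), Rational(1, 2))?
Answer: Mul(2, Pow(130, Rational(1, 2))) ≈ 22.803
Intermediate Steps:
Function('A')(M) = Mul(4, Pow(M, 2)) (Function('A')(M) = Pow(Mul(2, M), 2) = Mul(4, Pow(M, 2)))
Pow(Add(Mul(Mul(-12, -9), -10), Function('A')(Add(-1, -19))), Rational(1, 2)) = Pow(Add(Mul(Mul(-12, -9), -10), Mul(4, Pow(Add(-1, -19), 2))), Rational(1, 2)) = Pow(Add(Mul(108, -10), Mul(4, Pow(-20, 2))), Rational(1, 2)) = Pow(Add(-1080, Mul(4, 400)), Rational(1, 2)) = Pow(Add(-1080, 1600), Rational(1, 2)) = Pow(520, Rational(1, 2)) = Mul(2, Pow(130, Rational(1, 2)))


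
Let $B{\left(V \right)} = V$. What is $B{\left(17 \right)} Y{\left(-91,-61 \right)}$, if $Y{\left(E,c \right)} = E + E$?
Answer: $-3094$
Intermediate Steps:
$Y{\left(E,c \right)} = 2 E$
$B{\left(17 \right)} Y{\left(-91,-61 \right)} = 17 \cdot 2 \left(-91\right) = 17 \left(-182\right) = -3094$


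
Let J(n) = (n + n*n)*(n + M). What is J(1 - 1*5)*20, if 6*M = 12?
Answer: -480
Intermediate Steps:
M = 2 (M = (⅙)*12 = 2)
J(n) = (2 + n)*(n + n²) (J(n) = (n + n*n)*(n + 2) = (n + n²)*(2 + n) = (2 + n)*(n + n²))
J(1 - 1*5)*20 = ((1 - 1*5)*(2 + (1 - 1*5)² + 3*(1 - 1*5)))*20 = ((1 - 5)*(2 + (1 - 5)² + 3*(1 - 5)))*20 = -4*(2 + (-4)² + 3*(-4))*20 = -4*(2 + 16 - 12)*20 = -4*6*20 = -24*20 = -480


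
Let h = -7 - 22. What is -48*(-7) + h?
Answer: 307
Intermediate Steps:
h = -29
-48*(-7) + h = -48*(-7) - 29 = 336 - 29 = 307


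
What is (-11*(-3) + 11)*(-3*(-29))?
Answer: 3828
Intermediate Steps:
(-11*(-3) + 11)*(-3*(-29)) = (33 + 11)*87 = 44*87 = 3828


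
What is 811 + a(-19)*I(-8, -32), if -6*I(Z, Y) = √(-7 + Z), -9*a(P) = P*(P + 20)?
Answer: 811 - 19*I*√15/54 ≈ 811.0 - 1.3627*I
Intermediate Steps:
a(P) = -P*(20 + P)/9 (a(P) = -P*(P + 20)/9 = -P*(20 + P)/9)
I(Z, Y) = -√(-7 + Z)/6
811 + a(-19)*I(-8, -32) = 811 + (-⅑*(-19)*(20 - 19))*(-√(-7 - 8)/6) = 811 + (-⅑*(-19)*1)*(-I*√15/6) = 811 + 19*(-I*√15/6)/9 = 811 - 19*I*√15/54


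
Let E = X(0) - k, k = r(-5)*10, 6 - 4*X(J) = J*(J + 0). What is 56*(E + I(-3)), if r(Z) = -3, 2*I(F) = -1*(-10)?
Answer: 2044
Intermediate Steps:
I(F) = 5 (I(F) = (-1*(-10))/2 = (½)*10 = 5)
X(J) = 3/2 - J²/4 (X(J) = 3/2 - J*(J + 0)/4 = 3/2 - J*J/4 = 3/2 - J²/4)
k = -30 (k = -3*10 = -30)
E = 63/2 (E = (3/2 - ¼*0²) - 1*(-30) = (3/2 - ¼*0) + 30 = (3/2 + 0) + 30 = 3/2 + 30 = 63/2 ≈ 31.500)
56*(E + I(-3)) = 56*(63/2 + 5) = 56*(73/2) = 2044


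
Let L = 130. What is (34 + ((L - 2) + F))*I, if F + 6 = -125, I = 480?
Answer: 14880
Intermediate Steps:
F = -131 (F = -6 - 125 = -131)
(34 + ((L - 2) + F))*I = (34 + ((130 - 2) - 131))*480 = (34 + (128 - 131))*480 = (34 - 3)*480 = 31*480 = 14880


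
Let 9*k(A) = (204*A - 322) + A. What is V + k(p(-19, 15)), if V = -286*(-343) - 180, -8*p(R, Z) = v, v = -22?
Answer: 3526015/36 ≈ 97945.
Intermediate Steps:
p(R, Z) = 11/4 (p(R, Z) = -1/8*(-22) = 11/4)
V = 97918 (V = 98098 - 180 = 97918)
k(A) = -322/9 + 205*A/9 (k(A) = ((204*A - 322) + A)/9 = ((-322 + 204*A) + A)/9 = (-322 + 205*A)/9 = -322/9 + 205*A/9)
V + k(p(-19, 15)) = 97918 + (-322/9 + (205/9)*(11/4)) = 97918 + (-322/9 + 2255/36) = 97918 + 967/36 = 3526015/36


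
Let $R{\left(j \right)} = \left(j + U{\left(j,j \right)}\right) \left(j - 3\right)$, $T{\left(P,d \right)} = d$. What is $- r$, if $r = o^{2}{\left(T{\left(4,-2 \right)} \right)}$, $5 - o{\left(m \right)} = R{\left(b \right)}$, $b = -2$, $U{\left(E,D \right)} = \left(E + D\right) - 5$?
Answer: $-2500$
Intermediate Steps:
$U{\left(E,D \right)} = -5 + D + E$ ($U{\left(E,D \right)} = \left(D + E\right) - 5 = -5 + D + E$)
$R{\left(j \right)} = \left(-5 + 3 j\right) \left(-3 + j\right)$ ($R{\left(j \right)} = \left(j + \left(-5 + j + j\right)\right) \left(j - 3\right) = \left(j + \left(-5 + 2 j\right)\right) \left(-3 + j\right) = \left(-5 + 3 j\right) \left(-3 + j\right)$)
$o{\left(m \right)} = -50$ ($o{\left(m \right)} = 5 - \left(15 - -28 + 3 \left(-2\right)^{2}\right) = 5 - \left(15 + 28 + 3 \cdot 4\right) = 5 - \left(15 + 28 + 12\right) = 5 - 55 = -50$)
$r = 2500$ ($r = \left(-50\right)^{2} = 2500$)
$- r = \left(-1\right) 2500 = -2500$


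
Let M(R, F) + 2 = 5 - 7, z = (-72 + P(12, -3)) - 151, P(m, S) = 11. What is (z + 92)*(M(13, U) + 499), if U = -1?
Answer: -59400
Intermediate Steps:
z = -212 (z = (-72 + 11) - 151 = -61 - 151 = -212)
M(R, F) = -4 (M(R, F) = -2 + (5 - 7) = -2 - 2 = -4)
(z + 92)*(M(13, U) + 499) = (-212 + 92)*(-4 + 499) = -120*495 = -59400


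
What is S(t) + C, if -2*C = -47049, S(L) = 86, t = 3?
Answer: 47221/2 ≈ 23611.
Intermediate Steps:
C = 47049/2 (C = -1/2*(-47049) = 47049/2 ≈ 23525.)
S(t) + C = 86 + 47049/2 = 47221/2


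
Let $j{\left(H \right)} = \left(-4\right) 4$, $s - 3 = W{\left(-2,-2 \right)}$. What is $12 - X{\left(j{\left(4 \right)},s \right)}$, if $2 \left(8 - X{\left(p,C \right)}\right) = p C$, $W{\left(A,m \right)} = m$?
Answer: $-4$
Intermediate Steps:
$s = 1$ ($s = 3 - 2 = 1$)
$j{\left(H \right)} = -16$
$X{\left(p,C \right)} = 8 - \frac{C p}{2}$ ($X{\left(p,C \right)} = 8 - \frac{p C}{2} = 8 - \frac{C p}{2}$)
$12 - X{\left(j{\left(4 \right)},s \right)} = 12 - \left(8 - \frac{1}{2} \left(-16\right)\right) = 12 - \left(8 + 8\right) = 12 - 16 = -4$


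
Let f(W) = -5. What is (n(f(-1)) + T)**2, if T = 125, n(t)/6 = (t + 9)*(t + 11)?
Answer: 72361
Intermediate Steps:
n(t) = 6*(9 + t)*(11 + t) (n(t) = 6*((t + 9)*(t + 11)) = 6*((9 + t)*(11 + t)) = 6*(9 + t)*(11 + t))
(n(f(-1)) + T)**2 = ((594 + 6*(-5)**2 + 120*(-5)) + 125)**2 = ((594 + 6*25 - 600) + 125)**2 = ((594 + 150 - 600) + 125)**2 = (144 + 125)**2 = 269**2 = 72361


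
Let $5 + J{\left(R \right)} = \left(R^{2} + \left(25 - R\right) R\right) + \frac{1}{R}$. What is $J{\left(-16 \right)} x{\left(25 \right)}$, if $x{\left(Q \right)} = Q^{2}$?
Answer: $- \frac{4050625}{16} \approx -2.5316 \cdot 10^{5}$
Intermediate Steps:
$J{\left(R \right)} = -5 + \frac{1}{R} + R^{2} + R \left(25 - R\right)$ ($J{\left(R \right)} = -5 + \left(\left(R^{2} + \left(25 - R\right) R\right) + \frac{1}{R}\right) = -5 + \left(\left(R^{2} + R \left(25 - R\right)\right) + \frac{1}{R}\right) = -5 + \left(\frac{1}{R} + R^{2} + R \left(25 - R\right)\right) = -5 + \frac{1}{R} + R^{2} + R \left(25 - R\right)$)
$J{\left(-16 \right)} x{\left(25 \right)} = \left(-5 + \frac{1}{-16} + 25 \left(-16\right)\right) 25^{2} = \left(-5 - \frac{1}{16} - 400\right) 625 = \left(- \frac{6481}{16}\right) 625 = - \frac{4050625}{16}$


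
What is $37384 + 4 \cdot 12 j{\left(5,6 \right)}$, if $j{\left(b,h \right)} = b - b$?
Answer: $37384$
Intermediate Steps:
$j{\left(b,h \right)} = 0$
$37384 + 4 \cdot 12 j{\left(5,6 \right)} = 37384 + 4 \cdot 12 \cdot 0 = 37384 + 48 \cdot 0 = 37384 + 0 = 37384$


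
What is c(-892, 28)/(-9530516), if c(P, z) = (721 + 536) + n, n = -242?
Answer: -1015/9530516 ≈ -0.00010650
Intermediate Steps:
c(P, z) = 1015 (c(P, z) = (721 + 536) - 242 = 1257 - 242 = 1015)
c(-892, 28)/(-9530516) = 1015/(-9530516) = 1015*(-1/9530516) = -1015/9530516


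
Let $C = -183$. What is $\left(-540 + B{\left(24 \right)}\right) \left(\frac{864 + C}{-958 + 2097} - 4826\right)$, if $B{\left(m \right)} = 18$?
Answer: $\frac{2868981426}{1139} \approx 2.5189 \cdot 10^{6}$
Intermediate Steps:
$\left(-540 + B{\left(24 \right)}\right) \left(\frac{864 + C}{-958 + 2097} - 4826\right) = \left(-540 + 18\right) \left(\frac{864 - 183}{-958 + 2097} - 4826\right) = - 522 \left(\frac{681}{1139} - 4826\right) = \left(-522\right) \left(- \frac{5496133}{1139}\right) = \frac{2868981426}{1139}$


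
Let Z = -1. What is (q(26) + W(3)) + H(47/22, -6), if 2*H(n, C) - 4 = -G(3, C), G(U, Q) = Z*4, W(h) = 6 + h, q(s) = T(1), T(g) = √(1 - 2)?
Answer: 13 + I ≈ 13.0 + 1.0*I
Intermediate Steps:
T(g) = I (T(g) = √(-1) = I)
q(s) = I
G(U, Q) = -4 (G(U, Q) = -1*4 = -4)
H(n, C) = 4 (H(n, C) = 2 + (-1*(-4))/2 = 2 + (½)*4 = 2 + 2 = 4)
(q(26) + W(3)) + H(47/22, -6) = (I + (6 + 3)) + 4 = (I + 9) + 4 = (9 + I) + 4 = 13 + I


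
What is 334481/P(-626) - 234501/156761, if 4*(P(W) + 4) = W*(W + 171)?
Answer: 71472568175/22323863727 ≈ 3.2016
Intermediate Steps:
P(W) = -4 + W*(171 + W)/4 (P(W) = -4 + (W*(W + 171))/4 = -4 + (W*(171 + W))/4 = -4 + W*(171 + W)/4)
334481/P(-626) - 234501/156761 = 334481/(-4 + (¼)*(-626)² + (171/4)*(-626)) - 234501/156761 = 334481/(-4 + (¼)*391876 - 53523/2) - 234501*1/156761 = 334481/(-4 + 97969 - 53523/2) - 234501/156761 = 334481/(142407/2) - 234501/156761 = 334481*(2/142407) - 234501/156761 = 668962/142407 - 234501/156761 = 71472568175/22323863727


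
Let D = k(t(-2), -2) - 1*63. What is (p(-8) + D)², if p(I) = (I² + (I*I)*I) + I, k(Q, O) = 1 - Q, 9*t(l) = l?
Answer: 21715600/81 ≈ 2.6809e+5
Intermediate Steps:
t(l) = l/9
D = -556/9 (D = (1 - (-2)/9) - 1*63 = (1 - 1*(-2/9)) - 63 = (1 + 2/9) - 63 = 11/9 - 63 = -556/9 ≈ -61.778)
p(I) = I + I² + I³ (p(I) = (I² + I²*I) + I = (I² + I³) + I = I + I² + I³)
(p(-8) + D)² = (-8*(1 - 8 + (-8)²) - 556/9)² = (-8*(1 - 8 + 64) - 556/9)² = (-8*57 - 556/9)² = (-456 - 556/9)² = (-4660/9)² = 21715600/81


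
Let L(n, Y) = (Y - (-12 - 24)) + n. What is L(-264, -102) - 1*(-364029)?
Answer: 363699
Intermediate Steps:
L(n, Y) = 36 + Y + n (L(n, Y) = (Y - 1*(-36)) + n = (Y + 36) + n = (36 + Y) + n = 36 + Y + n)
L(-264, -102) - 1*(-364029) = (36 - 102 - 264) - 1*(-364029) = -330 + 364029 = 363699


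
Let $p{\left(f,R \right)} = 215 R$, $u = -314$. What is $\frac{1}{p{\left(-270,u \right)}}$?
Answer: $- \frac{1}{67510} \approx -1.4813 \cdot 10^{-5}$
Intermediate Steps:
$\frac{1}{p{\left(-270,u \right)}} = \frac{1}{215 \left(-314\right)} = \frac{1}{-67510} = - \frac{1}{67510}$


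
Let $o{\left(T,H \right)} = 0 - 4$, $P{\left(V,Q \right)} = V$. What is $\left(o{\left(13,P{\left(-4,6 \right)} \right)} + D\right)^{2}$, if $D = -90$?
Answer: $8836$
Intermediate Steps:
$o{\left(T,H \right)} = -4$
$\left(o{\left(13,P{\left(-4,6 \right)} \right)} + D\right)^{2} = \left(-4 - 90\right)^{2} = \left(-94\right)^{2} = 8836$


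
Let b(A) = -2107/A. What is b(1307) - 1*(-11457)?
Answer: 14972192/1307 ≈ 11455.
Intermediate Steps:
b(1307) - 1*(-11457) = -2107/1307 - 1*(-11457) = -2107*1/1307 + 11457 = -2107/1307 + 11457 = 14972192/1307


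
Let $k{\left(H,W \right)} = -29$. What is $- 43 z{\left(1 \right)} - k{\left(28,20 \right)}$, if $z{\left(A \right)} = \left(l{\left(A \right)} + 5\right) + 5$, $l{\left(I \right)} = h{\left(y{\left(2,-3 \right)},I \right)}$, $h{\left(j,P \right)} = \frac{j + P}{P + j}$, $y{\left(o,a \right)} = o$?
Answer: $-444$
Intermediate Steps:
$h{\left(j,P \right)} = 1$ ($h{\left(j,P \right)} = \frac{P + j}{P + j} = 1$)
$l{\left(I \right)} = 1$
$z{\left(A \right)} = 11$ ($z{\left(A \right)} = \left(1 + 5\right) + 5 = 6 + 5 = 11$)
$- 43 z{\left(1 \right)} - k{\left(28,20 \right)} = \left(-43\right) 11 - -29 = -473 + 29 = -444$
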